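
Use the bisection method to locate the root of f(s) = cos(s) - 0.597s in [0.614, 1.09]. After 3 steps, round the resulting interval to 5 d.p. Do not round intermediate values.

f(0.614000) = 0.450792, f(1.090000) = -0.188245 (opposite signs)
step 1: m = 0.852000, f(m) = 0.149835 > 0 → root in [0.852000, 1.090000]
step 2: m = 0.971000, f(m) = -0.015213 < 0 → root in [0.852000, 0.971000]
step 3: m = 0.911500, f(m) = 0.068395 > 0 → root in [0.911500, 0.971000]

[0.91150, 0.97100]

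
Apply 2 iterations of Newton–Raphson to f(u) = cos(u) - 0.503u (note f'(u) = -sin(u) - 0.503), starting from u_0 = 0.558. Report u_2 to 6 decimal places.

1.028676

u_0 = 0.558000: f = 0.567642, f' = -1.032491 → u_1 = 0.558000 - (0.567642)/(-1.032491) = 1.107779
u_1 = 1.107779: f = -0.110563, f' = -1.397709 → u_2 = 1.107779 - (-0.110563)/(-1.397709) = 1.028676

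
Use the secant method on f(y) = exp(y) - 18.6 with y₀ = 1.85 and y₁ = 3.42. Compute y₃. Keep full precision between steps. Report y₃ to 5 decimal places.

Secant update: y_(k+1) = y_k − f(y_k)·(y_k − y_(k-1))/(f(y_k) − f(y_(k-1))).
f(y_0) = -12.240180, f(y_1) = 11.969415
y_2 = 3.420000 - (11.969415)·(3.420000 - 1.850000)/(11.969415 - (-12.240180)) = 2.643780; f(y_2) = -4.533732
y_3 = 2.643780 - (-4.533732)·(2.643780 - 3.420000)/(-4.533732 - (11.969415)) = 2.857022; f(y_3) = -1.190391

2.85702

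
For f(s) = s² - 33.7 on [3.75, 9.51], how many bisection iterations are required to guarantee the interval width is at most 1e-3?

Initial width b − a = 9.51 − 3.75 = 5.760000.
After n steps the width is (b−a)/2^n; need (b−a)/2^n ≤ 1e-3.
So n ≥ log₂(5.760000/1e-3) = log₂(5760.0000) ≈ 12.4919.
Hence n = 13.

13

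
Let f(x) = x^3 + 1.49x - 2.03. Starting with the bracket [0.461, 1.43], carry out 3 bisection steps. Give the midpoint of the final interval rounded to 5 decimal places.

f(0.461000) = -1.245138, f(1.430000) = 3.024907 (opposite signs)
step 1: m = 0.945500, f(m) = 0.224044 > 0 → root in [0.461000, 0.945500]
step 2: m = 0.703250, f(m) = -0.634358 < 0 → root in [0.703250, 0.945500]
step 3: m = 0.824375, f(m) = -0.241441 < 0 → root in [0.824375, 0.945500]
Midpoint of [0.824375, 0.945500] = 0.884938

0.88494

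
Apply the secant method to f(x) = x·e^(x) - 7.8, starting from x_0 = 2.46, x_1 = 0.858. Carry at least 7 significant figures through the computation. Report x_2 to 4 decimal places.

f(x_0) = 20.993836, f(x_1) = -5.776459
x_2 = 0.858000 - (-5.776459)·(0.858000 - 2.460000)/(-5.776459 - (20.993836)) = 1.203677; f(x_2) = -3.788927

1.2037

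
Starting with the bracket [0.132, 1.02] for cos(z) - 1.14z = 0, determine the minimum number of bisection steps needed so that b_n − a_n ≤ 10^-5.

Initial width b − a = 1.02 − 0.132 = 0.888000.
After n steps the width is (b−a)/2^n; need (b−a)/2^n ≤ 10^-5.
So n ≥ log₂(0.888000/10^-5) = log₂(88800.0000) ≈ 16.4383.
Hence n = 17.

17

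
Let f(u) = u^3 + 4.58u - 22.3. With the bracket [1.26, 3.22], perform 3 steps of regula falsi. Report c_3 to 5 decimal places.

2.25658

f(1.260000) = -14.528824, f(3.220000) = 25.833848
step 1: c = 1.965516, f(c) = -5.704657 < 0 → new bracket [1.965516, 3.220000]
step 2: c = 2.192426, f(c) = -1.720292 < 0 → new bracket [2.192426, 3.220000]
step 3: c = 2.256580, f(c) = -0.474005 < 0 → new bracket [2.256580, 3.220000]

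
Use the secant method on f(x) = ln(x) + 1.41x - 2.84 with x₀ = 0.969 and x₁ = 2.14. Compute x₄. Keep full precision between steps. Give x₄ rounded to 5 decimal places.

f(x_0) = -1.505201, f(x_1) = 0.938206
x_2 = 2.140000 - (0.938206)·(2.140000 - 0.969000)/(0.938206 - (-1.505201)) = 1.690366; f(x_2) = 0.068361
x_3 = 1.690366 - (0.068361)·(1.690366 - 2.140000)/(0.068361 - (0.938206)) = 1.655029; f(x_3) = -0.002590
x_4 = 1.655029 - (-0.002590)·(1.655029 - 1.690366)/(-0.002590 - (0.068361)) = 1.656319; f(x_4) = 0.000008

1.65632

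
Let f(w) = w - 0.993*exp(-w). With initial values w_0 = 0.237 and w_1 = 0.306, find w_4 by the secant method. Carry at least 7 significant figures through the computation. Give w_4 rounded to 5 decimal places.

f(w_0) = -0.546468, f(w_1) = -0.425232
w_2 = 0.306000 - (-0.425232)·(0.306000 - 0.237000)/(-0.425232 - (-0.546468)) = 0.548015; f(w_2) = -0.026035
w_3 = 0.548015 - (-0.026035)·(0.548015 - 0.306000)/(-0.026035 - (-0.425232)) = 0.563799; f(w_3) = -0.001262
w_4 = 0.563799 - (-0.001262)·(0.563799 - 0.548015)/(-0.001262 - (-0.026035)) = 0.564602; f(w_4) = -0.000004

0.56460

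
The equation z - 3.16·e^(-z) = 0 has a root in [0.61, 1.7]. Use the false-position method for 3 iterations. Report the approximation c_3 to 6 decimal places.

False-position update: c = (a·f(b) − b·f(a))/(f(b) − f(a)); replace the endpoint whose sign matches f(c).
f(0.610000) = -1.106989, f(1.700000) = 1.122720
step 1: c = 1.151155, f(c) = 0.151737 > 0 → new bracket [0.610000, 1.151155]
step 2: c = 1.085919, f(c) = 0.019131 > 0 → new bracket [0.610000, 1.085919]
step 3: c = 1.077834, f(c) = 0.002386 > 0 → new bracket [0.610000, 1.077834]

1.077834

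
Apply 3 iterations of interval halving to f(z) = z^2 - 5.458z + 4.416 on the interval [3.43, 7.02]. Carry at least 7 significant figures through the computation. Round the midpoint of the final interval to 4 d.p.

4.5519

f(3.430000) = -2.540040, f(7.020000) = 15.381240 (opposite signs)
step 1: m = 5.225000, f(m) = 3.198575 > 0 → root in [3.430000, 5.225000]
step 2: m = 4.327500, f(m) = -0.476239 < 0 → root in [4.327500, 5.225000]
step 3: m = 4.776250, f(m) = 1.159792 > 0 → root in [4.327500, 4.776250]
Midpoint of [4.327500, 4.776250] = 4.551875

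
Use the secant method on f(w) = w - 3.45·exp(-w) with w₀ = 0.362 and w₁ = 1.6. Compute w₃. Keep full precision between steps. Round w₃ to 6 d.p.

1.110946

f(w_0) = -2.040174, f(w_1) = 0.903457
w_2 = 1.600000 - (0.903457)·(1.600000 - 0.362000)/(0.903457 - (-2.040174)) = 1.220034; f(w_2) = 0.201525
w_3 = 1.220034 - (0.201525)·(1.220034 - 1.600000)/(0.201525 - (0.903457)) = 1.110946; f(w_3) = -0.024958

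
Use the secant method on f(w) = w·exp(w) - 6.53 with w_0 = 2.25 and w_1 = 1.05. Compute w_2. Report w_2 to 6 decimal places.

1.280849

f(w_0) = 14.817406, f(w_1) = -3.529466
w_2 = 1.050000 - (-3.529466)·(1.050000 - 2.250000)/(-3.529466 - (14.817406)) = 1.280849; f(w_2) = -1.919334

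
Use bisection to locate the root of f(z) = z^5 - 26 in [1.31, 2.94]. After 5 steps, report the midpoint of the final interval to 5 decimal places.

1.89578

f(1.310000) = -22.142051, f(2.940000) = 193.652754 (opposite signs)
step 1: m = 2.125000, f(m) = 17.330597 > 0 → root in [1.310000, 2.125000]
step 2: m = 1.717500, f(m) = -11.055420 < 0 → root in [1.717500, 2.125000]
step 3: m = 1.921250, f(m) = 0.176972 > 0 → root in [1.717500, 1.921250]
step 4: m = 1.819375, f(m) = -6.065235 < 0 → root in [1.819375, 1.921250]
step 5: m = 1.870313, f(m) = -3.113948 < 0 → root in [1.870313, 1.921250]
Midpoint of [1.870313, 1.921250] = 1.895781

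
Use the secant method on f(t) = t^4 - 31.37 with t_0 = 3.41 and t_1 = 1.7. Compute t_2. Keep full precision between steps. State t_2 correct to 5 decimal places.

2.01027

f(t_0) = 103.842710, f(t_1) = -23.017900
t_2 = 1.700000 - (-23.017900)·(1.700000 - 3.410000)/(-23.017900 - (103.842710)) = 2.010267; f(t_2) = -15.038931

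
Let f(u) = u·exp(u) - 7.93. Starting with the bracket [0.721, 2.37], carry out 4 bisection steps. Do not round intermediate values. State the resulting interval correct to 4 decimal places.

f(0.721000) = -6.447272, f(2.370000) = 17.422820 (opposite signs)
step 1: m = 1.545500, f(m) = -0.681116 < 0 → root in [1.545500, 2.370000]
step 2: m = 1.957750, f(m) = 5.937471 > 0 → root in [1.545500, 1.957750]
step 3: m = 1.751625, f(m) = 2.166299 > 0 → root in [1.545500, 1.751625]
step 4: m = 1.648563, f(m) = 0.641701 > 0 → root in [1.545500, 1.648563]

[1.5455, 1.6486]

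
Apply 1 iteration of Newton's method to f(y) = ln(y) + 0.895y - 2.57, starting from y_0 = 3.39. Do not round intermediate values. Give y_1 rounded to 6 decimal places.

f'(y) = 1/y + 0.895
y_0 = 3.390000: f = 1.684880, f' = 1.189985 → y_1 = 3.390000 - (1.684880)/(1.189985) = 1.974117

1.974117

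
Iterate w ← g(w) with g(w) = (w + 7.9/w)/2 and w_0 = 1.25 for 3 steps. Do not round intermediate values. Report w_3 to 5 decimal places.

w_1 = g(1.250000) = 3.785000
w_2 = g(3.785000) = 2.936093
w_3 = g(2.936093) = 2.813372

2.81337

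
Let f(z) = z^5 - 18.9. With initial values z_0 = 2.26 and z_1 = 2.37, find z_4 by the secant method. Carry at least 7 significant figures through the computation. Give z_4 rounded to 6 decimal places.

1.813949

f(z_0) = 40.057926, f(z_1) = 55.872470
z_2 = 2.370000 - (55.872470)·(2.370000 - 2.260000)/(55.872470 - (40.057926)) = 1.981372; f(z_2) = 11.637278
z_3 = 1.981372 - (11.637278)·(1.981372 - 2.370000)/(11.637278 - (55.872470)) = 1.879133; f(z_3) = 4.530827
z_4 = 1.879133 - (4.530827)·(1.879133 - 1.981372)/(4.530827 - (11.637278)) = 1.813949; f(z_4) = 0.739263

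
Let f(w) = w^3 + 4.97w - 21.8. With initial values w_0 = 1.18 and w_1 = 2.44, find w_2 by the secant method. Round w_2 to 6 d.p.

f(w_0) = -14.292368, f(w_1) = 4.853584
w_2 = 2.440000 - (4.853584)·(2.440000 - 1.180000)/(4.853584 - (-14.292368)) = 2.120584; f(w_2) = -1.724686

2.120584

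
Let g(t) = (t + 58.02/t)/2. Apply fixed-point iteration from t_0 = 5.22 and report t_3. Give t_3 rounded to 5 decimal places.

7.61711

t_1 = g(5.220000) = 8.167471
t_2 = g(8.167471) = 7.635631
t_3 = g(7.635631) = 7.617109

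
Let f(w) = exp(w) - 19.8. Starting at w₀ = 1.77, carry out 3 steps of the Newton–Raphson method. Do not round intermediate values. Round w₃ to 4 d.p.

f'(w) = exp(w)
w_0 = 1.770000: f = -13.929147, f' = 5.870853 → w_1 = 1.770000 - (-13.929147)/(5.870853) = 4.142593
w_1 = 4.142593: f = 43.165892, f' = 62.965892 → w_2 = 4.142593 - (43.165892)/(62.965892) = 3.457049
w_2 = 3.457049: f = 11.923227, f' = 31.723227 → w_3 = 3.457049 - (11.923227)/(31.723227) = 3.081197

3.0812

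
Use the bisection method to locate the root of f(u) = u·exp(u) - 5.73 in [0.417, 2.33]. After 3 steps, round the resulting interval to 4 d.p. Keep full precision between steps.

[1.3735, 1.6126]

f(0.417000) = -5.097243, f(2.330000) = 18.217604 (opposite signs)
step 1: m = 1.373500, f(m) = -0.305844 < 0 → root in [1.373500, 2.330000]
step 2: m = 1.851750, f(m) = 6.067423 > 0 → root in [1.373500, 1.851750]
step 3: m = 1.612625, f(m) = 2.358864 > 0 → root in [1.373500, 1.612625]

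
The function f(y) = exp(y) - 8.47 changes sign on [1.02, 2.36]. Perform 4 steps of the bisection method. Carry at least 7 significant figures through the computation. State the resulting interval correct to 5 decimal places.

[2.10875, 2.19250]

f(1.020000) = -5.696805, f(2.360000) = 2.120951 (opposite signs)
step 1: m = 1.690000, f(m) = -3.050519 < 0 → root in [1.690000, 2.360000]
step 2: m = 2.025000, f(m) = -0.893889 < 0 → root in [2.025000, 2.360000]
step 3: m = 2.192500, f(m) = 0.487579 > 0 → root in [2.025000, 2.192500]
step 4: m = 2.108750, f(m) = -0.232063 < 0 → root in [2.108750, 2.192500]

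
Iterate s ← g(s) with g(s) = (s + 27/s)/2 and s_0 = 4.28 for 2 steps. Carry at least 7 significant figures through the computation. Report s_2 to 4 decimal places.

s_1 = g(4.280000) = 5.294206
s_2 = g(5.294206) = 5.197060

5.1971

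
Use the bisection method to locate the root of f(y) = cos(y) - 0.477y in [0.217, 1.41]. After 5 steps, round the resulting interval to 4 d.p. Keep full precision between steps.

[1.0372, 1.0745]

f(0.217000) = 0.873039, f(1.410000) = -0.512466 (opposite signs)
step 1: m = 0.813500, f(m) = 0.298920 > 0 → root in [0.813500, 1.410000]
step 2: m = 1.111750, f(m) = -0.087211 < 0 → root in [0.813500, 1.111750]
step 3: m = 0.962625, f(m) = 0.112196 > 0 → root in [0.962625, 1.111750]
step 4: m = 1.037187, f(m) = 0.013905 > 0 → root in [1.037187, 1.111750]
step 5: m = 1.074469, f(m) = -0.036322 < 0 → root in [1.037187, 1.074469]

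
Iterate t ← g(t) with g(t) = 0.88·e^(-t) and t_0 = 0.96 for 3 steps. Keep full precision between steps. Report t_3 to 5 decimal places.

t_1 = g(0.960000) = 0.336946
t_2 = g(0.336946) = 0.628274
t_3 = g(0.628274) = 0.469490

0.46949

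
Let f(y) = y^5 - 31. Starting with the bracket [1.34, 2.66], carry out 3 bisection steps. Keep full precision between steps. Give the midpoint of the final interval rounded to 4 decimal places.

f(1.340000) = -26.679600, f(2.660000) = 102.170547 (opposite signs)
step 1: m = 2.000000, f(m) = 1.000000 > 0 → root in [1.340000, 2.000000]
step 2: m = 1.670000, f(m) = -18.010801 < 0 → root in [1.670000, 2.000000]
step 3: m = 1.835000, f(m) = -10.194395 < 0 → root in [1.835000, 2.000000]
Midpoint of [1.835000, 2.000000] = 1.917500

1.9175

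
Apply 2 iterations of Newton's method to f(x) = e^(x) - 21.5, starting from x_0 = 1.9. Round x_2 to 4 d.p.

3.4665

Newton update: x ← x − f(x)/f'(x).
f'(x) = e^(x)
x_0 = 1.900000: f = -14.814106, f' = 6.685894 → x_1 = 1.900000 - (-14.814106)/(6.685894) = 4.115725
x_1 = 4.115725: f = 39.796657, f' = 61.296657 → x_2 = 4.115725 - (39.796657)/(61.296657) = 3.466479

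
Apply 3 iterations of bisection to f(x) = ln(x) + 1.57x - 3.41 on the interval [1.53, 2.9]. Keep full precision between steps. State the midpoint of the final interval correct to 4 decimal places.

1.7869

f(1.530000) = -0.582632, f(2.900000) = 2.207711 (opposite signs)
step 1: m = 2.215000, f(m) = 0.862802 > 0 → root in [1.530000, 2.215000]
step 2: m = 1.872500, f(m) = 0.157099 > 0 → root in [1.530000, 1.872500]
step 3: m = 1.701250, f(m) = -0.207674 < 0 → root in [1.701250, 1.872500]
Midpoint of [1.701250, 1.872500] = 1.786875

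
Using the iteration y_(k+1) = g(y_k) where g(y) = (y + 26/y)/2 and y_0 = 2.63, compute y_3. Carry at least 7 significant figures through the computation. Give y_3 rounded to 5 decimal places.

y_1 = g(2.630000) = 6.257966
y_2 = g(6.257966) = 5.206335
y_3 = g(5.206335) = 5.100126

5.10013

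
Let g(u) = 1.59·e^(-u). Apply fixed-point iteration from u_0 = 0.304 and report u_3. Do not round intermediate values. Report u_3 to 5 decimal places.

u_1 = g(0.304000) = 1.173199
u_2 = g(1.173199) = 0.491907
u_3 = g(0.491907) = 0.972220

0.97222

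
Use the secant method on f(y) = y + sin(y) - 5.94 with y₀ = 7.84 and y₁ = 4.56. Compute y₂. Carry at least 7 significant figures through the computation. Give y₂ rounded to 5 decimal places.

6.03455

Secant update: y_(k+1) = y_k − f(y_k)·(y_k − y_(k-1))/(f(y_k) − f(y_(k-1))).
f(y_0) = 2.899902, f(y_1) = -2.368411
y_2 = 4.560000 - (-2.368411)·(4.560000 - 7.840000)/(-2.368411 - (2.899902)) = 6.034549; f(y_2) = -0.151533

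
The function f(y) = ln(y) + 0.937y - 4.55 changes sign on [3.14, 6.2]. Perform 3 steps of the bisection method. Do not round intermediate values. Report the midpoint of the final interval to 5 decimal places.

f(3.140000) = -0.463597, f(6.200000) = 3.083949 (opposite signs)
step 1: m = 4.670000, f(m) = 1.366949 > 0 → root in [3.140000, 4.670000]
step 2: m = 3.905000, f(m) = 0.471243 > 0 → root in [3.140000, 3.905000]
step 3: m = 3.522500, f(m) = 0.009753 > 0 → root in [3.140000, 3.522500]
Midpoint of [3.140000, 3.522500] = 3.331250

3.33125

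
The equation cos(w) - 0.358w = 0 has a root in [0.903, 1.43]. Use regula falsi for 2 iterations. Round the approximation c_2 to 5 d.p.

False-position update: c = (a·f(b) − b·f(a))/(f(b) − f(a)); replace the endpoint whose sign matches f(c).
f(0.903000) = 0.295983, f(1.430000) = -0.371608
step 1: c = 1.136651, f(c) = 0.013715 > 0 → new bracket [1.136651, 1.430000]
step 2: c = 1.147092, f(c) = 0.000482 > 0 → new bracket [1.147092, 1.430000]

1.14709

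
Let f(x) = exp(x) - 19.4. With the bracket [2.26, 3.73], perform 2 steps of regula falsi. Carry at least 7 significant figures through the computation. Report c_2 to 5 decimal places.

False-position update: c = (a·f(b) − b·f(a))/(f(b) − f(a)); replace the endpoint whose sign matches f(c).
f(2.260000) = -9.816911, f(3.730000) = 22.279108
step 1: c = 2.709615, f(c) = -4.376506 < 0 → new bracket [2.709615, 3.730000]
step 2: c = 2.877149, f(c) = -1.636440 < 0 → new bracket [2.877149, 3.730000]

2.87715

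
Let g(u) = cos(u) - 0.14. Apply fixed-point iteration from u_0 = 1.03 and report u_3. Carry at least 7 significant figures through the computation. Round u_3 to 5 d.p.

0.56344

u_1 = g(1.030000) = 0.374819
u_2 = g(0.374819) = 0.790574
u_3 = g(0.790574) = 0.563437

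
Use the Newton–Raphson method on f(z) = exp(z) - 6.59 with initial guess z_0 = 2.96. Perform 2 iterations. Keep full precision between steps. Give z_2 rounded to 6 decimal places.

1.961211

f'(z) = exp(z)
z_0 = 2.960000: f = 12.707972, f' = 19.297972 → z_1 = 2.960000 - (12.707972)/(19.297972) = 2.301487
z_1 = 2.301487: f = 3.399022, f' = 9.989022 → z_2 = 2.301487 - (3.399022)/(9.989022) = 1.961211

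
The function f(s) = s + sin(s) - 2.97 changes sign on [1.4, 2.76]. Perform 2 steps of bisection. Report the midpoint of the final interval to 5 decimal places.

2.25000

f(1.400000) = -0.584550, f(2.760000) = 0.162399 (opposite signs)
step 1: m = 2.080000, f(m) = -0.016867 < 0 → root in [2.080000, 2.760000]
step 2: m = 2.420000, f(m) = 0.110581 > 0 → root in [2.080000, 2.420000]
Midpoint of [2.080000, 2.420000] = 2.250000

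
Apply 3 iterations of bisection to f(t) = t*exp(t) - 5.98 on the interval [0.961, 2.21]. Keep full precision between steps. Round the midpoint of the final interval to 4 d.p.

f(0.961000) = -3.467649, f(2.210000) = 14.165733 (opposite signs)
step 1: m = 1.585500, f(m) = 1.759986 > 0 → root in [0.961000, 1.585500]
step 2: m = 1.273250, f(m) = -1.431385 < 0 → root in [1.273250, 1.585500]
step 3: m = 1.429375, f(m) = -0.010804 < 0 → root in [1.429375, 1.585500]
Midpoint of [1.429375, 1.585500] = 1.507437

1.5074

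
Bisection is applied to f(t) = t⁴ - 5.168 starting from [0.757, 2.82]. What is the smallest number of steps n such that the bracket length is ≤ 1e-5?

18

Initial width b − a = 2.82 − 0.757 = 2.063000.
After n steps the width is (b−a)/2^n; need (b−a)/2^n ≤ 1e-5.
So n ≥ log₂(2.063000/1e-5) = log₂(206300.0000) ≈ 17.6544.
Hence n = 18.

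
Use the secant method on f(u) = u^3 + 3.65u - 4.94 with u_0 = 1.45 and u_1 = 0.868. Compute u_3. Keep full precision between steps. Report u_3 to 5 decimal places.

Secant update: u_(k+1) = u_k − f(u_k)·(u_k − u_(k-1))/(f(u_k) − f(u_(k-1))).
f(u_0) = 3.401125, f(u_1) = -1.117828
u_2 = 0.868000 - (-1.117828)·(0.868000 - 1.450000)/(-1.117828 - (3.401125)) = 1.011966; f(u_2) = -0.209994
u_3 = 1.011966 - (-0.209994)·(1.011966 - 0.868000)/(-0.209994 - (-1.117828)) = 1.045267; f(u_3) = 0.017268

1.04527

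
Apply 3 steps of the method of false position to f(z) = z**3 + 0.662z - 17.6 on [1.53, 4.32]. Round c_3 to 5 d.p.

f(1.530000) = -13.005563, f(4.320000) = 65.881408
step 1: c = 1.989968, f(c) = -8.402416 < 0 → new bracket [1.989968, 4.320000]
step 2: c = 2.253524, f(c) = -4.663941 < 0 → new bracket [2.253524, 4.320000]
step 3: c = 2.390144, f(c) = -2.363337 < 0 → new bracket [2.390144, 4.320000]

2.39014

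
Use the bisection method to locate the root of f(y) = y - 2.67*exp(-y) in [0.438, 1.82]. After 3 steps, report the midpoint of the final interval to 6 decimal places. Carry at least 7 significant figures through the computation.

f(0.438000) = -1.285020, f(1.820000) = 1.387391 (opposite signs)
step 1: m = 1.129000, f(m) = 0.265638 > 0 → root in [0.438000, 1.129000]
step 2: m = 0.783500, f(m) = -0.436168 < 0 → root in [0.783500, 1.129000]
step 3: m = 0.956250, f(m) = -0.069915 < 0 → root in [0.956250, 1.129000]
Midpoint of [0.956250, 1.129000] = 1.042625

1.042625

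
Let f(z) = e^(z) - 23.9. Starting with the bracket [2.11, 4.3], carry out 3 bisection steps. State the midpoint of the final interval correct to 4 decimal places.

f(2.110000) = -15.651759, f(4.300000) = 49.799794 (opposite signs)
step 1: m = 3.205000, f(m) = 0.755500 > 0 → root in [2.110000, 3.205000]
step 2: m = 2.657500, f(m) = -9.639407 < 0 → root in [2.657500, 3.205000]
step 3: m = 2.931250, f(m) = -5.148945 < 0 → root in [2.931250, 3.205000]
Midpoint of [2.931250, 3.205000] = 3.068125

3.0681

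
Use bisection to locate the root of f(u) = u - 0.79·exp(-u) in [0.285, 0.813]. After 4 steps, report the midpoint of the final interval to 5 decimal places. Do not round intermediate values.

f(0.285000) = -0.309091, f(0.813000) = 0.462615 (opposite signs)
step 1: m = 0.549000, f(m) = 0.092754 > 0 → root in [0.285000, 0.549000]
step 2: m = 0.417000, f(m) = -0.103627 < 0 → root in [0.417000, 0.549000]
step 3: m = 0.483000, f(m) = -0.004375 < 0 → root in [0.483000, 0.549000]
step 4: m = 0.516000, f(m) = 0.044446 > 0 → root in [0.483000, 0.516000]
Midpoint of [0.483000, 0.516000] = 0.499500

0.49950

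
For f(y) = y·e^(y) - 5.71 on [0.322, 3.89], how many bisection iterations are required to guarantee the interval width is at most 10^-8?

29

Initial width b − a = 3.89 − 0.322 = 3.568000.
After n steps the width is (b−a)/2^n; need (b−a)/2^n ≤ 10^-8.
So n ≥ log₂(3.568000/10^-8) = log₂(356800000.0000) ≈ 28.4105.
Hence n = 29.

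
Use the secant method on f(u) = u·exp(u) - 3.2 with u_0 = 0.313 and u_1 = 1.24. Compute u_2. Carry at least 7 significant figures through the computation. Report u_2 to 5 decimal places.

f(u_0) = -2.771966, f(u_1) = 1.084961
u_2 = 1.240000 - (1.084961)·(1.240000 - 0.313000)/(1.084961 - (-2.771966)) = 0.979233; f(u_2) = -0.592876

0.97923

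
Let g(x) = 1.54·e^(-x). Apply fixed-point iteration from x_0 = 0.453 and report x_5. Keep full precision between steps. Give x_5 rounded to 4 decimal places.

x_1 = g(0.453000) = 0.979006
x_2 = g(0.979006) = 0.578554
x_3 = g(0.578554) = 0.863491
x_4 = g(0.863491) = 0.649398
x_5 = g(0.649398) = 0.804434

0.8044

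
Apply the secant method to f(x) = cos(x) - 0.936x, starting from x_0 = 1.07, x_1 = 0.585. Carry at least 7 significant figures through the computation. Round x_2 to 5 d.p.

0.75686

f(x_0) = -0.521396, f(x_1) = 0.286152
x_2 = 0.585000 - (0.286152)·(0.585000 - 1.070000)/(0.286152 - (-0.521396)) = 0.756858; f(x_2) = 0.018578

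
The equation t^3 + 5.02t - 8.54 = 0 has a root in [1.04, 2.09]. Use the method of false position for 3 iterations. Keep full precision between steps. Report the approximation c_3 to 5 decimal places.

False-position update: c = (a·f(b) − b·f(a))/(f(b) − f(a)); replace the endpoint whose sign matches f(c).
f(1.040000) = -2.194336, f(2.090000) = 11.081129
step 1: c = 1.213557, f(c) = -0.660711 < 0 → new bracket [1.213557, 2.090000]
step 2: c = 1.262875, f(c) = -0.186272 < 0 → new bracket [1.262875, 2.090000]
step 3: c = 1.276548, f(c) = -0.051494 < 0 → new bracket [1.276548, 2.090000]

1.27655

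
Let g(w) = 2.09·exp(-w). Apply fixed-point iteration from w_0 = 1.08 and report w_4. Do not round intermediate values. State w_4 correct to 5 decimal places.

0.98942

w_1 = g(1.080000) = 0.709755
w_2 = g(0.709755) = 1.027789
w_3 = g(1.027789) = 0.747796
w_4 = g(0.747796) = 0.989424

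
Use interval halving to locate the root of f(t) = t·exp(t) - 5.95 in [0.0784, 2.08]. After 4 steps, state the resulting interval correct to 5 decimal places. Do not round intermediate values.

f(0.078400) = -5.865206, f(2.080000) = 10.699295 (opposite signs)
step 1: m = 1.079200, f(m) = -2.774643 < 0 → root in [1.079200, 2.080000]
step 2: m = 1.579600, f(m) = 1.715821 > 0 → root in [1.079200, 1.579600]
step 3: m = 1.329400, f(m) = -0.926496 < 0 → root in [1.329400, 1.579600]
step 4: m = 1.454500, f(m) = 0.278666 > 0 → root in [1.329400, 1.454500]

[1.32940, 1.45450]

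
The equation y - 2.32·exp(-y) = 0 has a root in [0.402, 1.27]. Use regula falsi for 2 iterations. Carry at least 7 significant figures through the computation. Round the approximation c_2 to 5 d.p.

0.92809

f(0.402000) = -1.150035, f(1.270000) = 0.618471
step 1: c = 0.966449, f(c) = 0.083847 > 0 → new bracket [0.402000, 0.966449]
step 2: c = 0.928092, f(c) = 0.010979 > 0 → new bracket [0.402000, 0.928092]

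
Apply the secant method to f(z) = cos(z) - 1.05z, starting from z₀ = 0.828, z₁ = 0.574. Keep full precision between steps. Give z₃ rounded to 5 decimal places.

0.71767

f(z_0) = -0.193050, f(z_1) = 0.237036
z_2 = 0.574000 - (0.237036)·(0.574000 - 0.828000)/(0.237036 - (-0.193050)) = 0.713989; f(z_2) = 0.006068
z_3 = 0.713989 - (0.006068)·(0.713989 - 0.574000)/(0.006068 - (0.237036)) = 0.717666; f(z_3) = -0.000207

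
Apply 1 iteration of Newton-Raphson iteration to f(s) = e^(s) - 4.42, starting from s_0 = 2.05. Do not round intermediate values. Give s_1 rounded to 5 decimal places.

1.61901

f'(s) = e^(s)
s_0 = 2.050000: f = 3.347901, f' = 7.767901 → s_1 = 2.050000 - (3.347901)/(7.767901) = 1.619008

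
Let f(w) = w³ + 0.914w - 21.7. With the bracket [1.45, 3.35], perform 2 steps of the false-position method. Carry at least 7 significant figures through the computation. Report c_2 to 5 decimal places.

False-position update: c = (a·f(b) − b·f(a))/(f(b) − f(a)); replace the endpoint whose sign matches f(c).
f(1.450000) = -17.326075, f(3.350000) = 18.957275
step 1: c = 2.357291, f(c) = -6.446399 < 0 → new bracket [2.357291, 3.350000]
step 2: c = 2.609199, f(c) = -1.551974 < 0 → new bracket [2.609199, 3.350000]

2.60920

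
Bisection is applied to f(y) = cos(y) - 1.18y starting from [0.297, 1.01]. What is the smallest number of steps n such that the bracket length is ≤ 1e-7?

Initial width b − a = 1.01 − 0.297 = 0.713000.
After n steps the width is (b−a)/2^n; need (b−a)/2^n ≤ 1e-7.
So n ≥ log₂(0.713000/1e-7) = log₂(7130000.0000) ≈ 22.7655.
Hence n = 23.

23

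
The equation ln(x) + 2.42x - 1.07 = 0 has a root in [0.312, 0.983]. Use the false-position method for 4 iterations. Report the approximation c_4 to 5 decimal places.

0.63195

f(0.312000) = -1.479712, f(0.983000) = 1.291714
step 1: c = 0.670258, f(c) = 0.151934 > 0 → new bracket [0.312000, 0.670258]
step 2: c = 0.636899, f(c) = 0.020150 > 0 → new bracket [0.312000, 0.636899]
step 3: c = 0.632534, f(c) = 0.002710 > 0 → new bracket [0.312000, 0.632534]
step 4: c = 0.631948, f(c) = 0.000365 > 0 → new bracket [0.312000, 0.631948]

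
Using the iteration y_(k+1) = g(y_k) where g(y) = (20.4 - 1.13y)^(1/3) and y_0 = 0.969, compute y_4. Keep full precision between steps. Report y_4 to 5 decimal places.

2.59465

y_1 = g(0.969000) = 2.682606
y_2 = g(2.682606) = 2.589735
y_3 = g(2.589735) = 2.594941
y_4 = g(2.594941) = 2.594650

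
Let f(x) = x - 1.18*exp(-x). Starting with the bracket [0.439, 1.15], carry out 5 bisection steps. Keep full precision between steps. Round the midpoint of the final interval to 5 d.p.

f(0.439000) = -0.321723, f(1.150000) = 0.776369 (opposite signs)
step 1: m = 0.794500, f(m) = 0.261368 > 0 → root in [0.439000, 0.794500]
step 2: m = 0.616750, f(m) = -0.020091 < 0 → root in [0.616750, 0.794500]
step 3: m = 0.705625, f(m) = 0.122941 > 0 → root in [0.616750, 0.705625]
step 4: m = 0.661188, f(m) = 0.052027 > 0 → root in [0.616750, 0.661188]
step 5: m = 0.638969, f(m) = 0.016122 > 0 → root in [0.616750, 0.638969]
Midpoint of [0.616750, 0.638969] = 0.627859

0.62786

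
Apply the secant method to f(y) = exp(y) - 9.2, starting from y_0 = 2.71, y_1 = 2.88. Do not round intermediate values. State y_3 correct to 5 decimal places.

Secant update: y_(k+1) = y_k − f(y_k)·(y_k − y_(k-1))/(f(y_k) − f(y_(k-1))).
f(y_0) = 5.829276, f(y_1) = 8.614273
y_2 = 2.880000 - (8.614273)·(2.880000 - 2.710000)/(8.614273 - (5.829276)) = 2.354173; f(y_2) = 1.329419
y_3 = 2.354173 - (1.329419)·(2.354173 - 2.880000)/(1.329419 - (8.614273)) = 2.258215; f(y_3) = 0.365995

2.25821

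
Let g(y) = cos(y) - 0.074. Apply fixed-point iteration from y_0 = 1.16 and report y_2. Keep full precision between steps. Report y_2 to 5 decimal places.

0.87354

y_1 = g(1.160000) = 0.325340
y_2 = g(0.325340) = 0.873542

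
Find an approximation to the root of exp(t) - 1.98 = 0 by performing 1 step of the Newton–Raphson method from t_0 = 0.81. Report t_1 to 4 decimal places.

0.6908

Newton update: t ← t − f(t)/f'(t).
f'(t) = exp(t)
t_0 = 0.810000: f = 0.267908, f' = 2.247908 → t_1 = 0.810000 - (0.267908)/(2.247908) = 0.690819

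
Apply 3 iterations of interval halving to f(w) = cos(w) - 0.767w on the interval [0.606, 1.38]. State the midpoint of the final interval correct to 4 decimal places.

0.8479

f(0.606000) = 0.357131, f(1.380000) = -0.868819 (opposite signs)
step 1: m = 0.993000, f(m) = -0.215452 < 0 → root in [0.606000, 0.993000]
step 2: m = 0.799500, f(m) = 0.083849 > 0 → root in [0.799500, 0.993000]
step 3: m = 0.896250, f(m) = -0.062881 < 0 → root in [0.799500, 0.896250]
Midpoint of [0.799500, 0.896250] = 0.847875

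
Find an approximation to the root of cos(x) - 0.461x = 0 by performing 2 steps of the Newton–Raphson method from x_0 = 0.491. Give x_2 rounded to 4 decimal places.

f'(x) = -sin(x) - 0.461
x_0 = 0.491000: f = 0.655511, f' = -0.932508 → x_1 = 0.491000 - (0.655511)/(-0.932508) = 1.193955
x_1 = 1.193955: f = -0.182427, f' = -1.390831 → x_2 = 1.193955 - (-0.182427)/(-1.390831) = 1.062790

1.0628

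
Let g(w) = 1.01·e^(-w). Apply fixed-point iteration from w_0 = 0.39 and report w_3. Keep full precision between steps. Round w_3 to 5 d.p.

0.60667

w_1 = g(0.390000) = 0.683827
w_2 = g(0.683827) = 0.509728
w_3 = g(0.509728) = 0.606665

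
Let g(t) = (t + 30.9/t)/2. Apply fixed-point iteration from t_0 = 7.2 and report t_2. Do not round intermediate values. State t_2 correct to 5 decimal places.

t_1 = g(7.200000) = 5.745833
t_2 = g(5.745833) = 5.561822

5.56182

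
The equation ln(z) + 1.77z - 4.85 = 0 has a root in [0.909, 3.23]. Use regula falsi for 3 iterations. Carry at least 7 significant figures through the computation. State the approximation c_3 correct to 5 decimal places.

f(0.909000) = -3.336480, f(3.230000) = 2.039582
step 1: c = 2.349454, f(c) = 0.162717 > 0 → new bracket [0.909000, 2.349454]
step 2: c = 2.282471, f(c) = 0.015233 > 0 → new bracket [0.909000, 2.282471]
step 3: c = 2.276229, f(c) = 0.001446 > 0 → new bracket [0.909000, 2.276229]

2.27623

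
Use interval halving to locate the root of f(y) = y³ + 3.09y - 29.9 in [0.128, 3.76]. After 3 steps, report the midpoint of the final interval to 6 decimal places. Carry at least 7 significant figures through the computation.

2.625000

f(0.128000) = -29.502383, f(3.760000) = 34.875776 (opposite signs)
step 1: m = 1.944000, f(m) = -16.546400 < 0 → root in [1.944000, 3.760000]
step 2: m = 2.852000, f(m) = 2.110574 > 0 → root in [1.944000, 2.852000]
step 3: m = 2.398000, f(m) = -8.700711 < 0 → root in [2.398000, 2.852000]
Midpoint of [2.398000, 2.852000] = 2.625000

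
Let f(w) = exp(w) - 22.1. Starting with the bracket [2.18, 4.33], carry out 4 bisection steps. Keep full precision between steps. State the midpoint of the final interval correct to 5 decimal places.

3.05344

f(2.180000) = -13.253694, f(4.330000) = 53.844287 (opposite signs)
step 1: m = 3.255000, f(m) = 3.819615 > 0 → root in [2.180000, 3.255000]
step 2: m = 2.717500, f(m) = -6.957581 < 0 → root in [2.717500, 3.255000]
step 3: m = 2.986250, f(m) = -2.288749 < 0 → root in [2.986250, 3.255000]
step 4: m = 3.120625, f(m) = 0.560538 > 0 → root in [2.986250, 3.120625]
Midpoint of [2.986250, 3.120625] = 3.053438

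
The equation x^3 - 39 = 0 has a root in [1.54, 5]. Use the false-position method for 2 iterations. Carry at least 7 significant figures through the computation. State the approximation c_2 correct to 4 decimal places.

3.0557

False-position update: c = (a·f(b) − b·f(a))/(f(b) − f(a)); replace the endpoint whose sign matches f(c).
f(1.540000) = -35.347736, f(5.000000) = 86.000000
step 1: c = 2.547873, f(c) = -22.460073 < 0 → new bracket [2.547873, 5.000000]
step 2: c = 3.055663, f(c) = -10.469027 < 0 → new bracket [3.055663, 5.000000]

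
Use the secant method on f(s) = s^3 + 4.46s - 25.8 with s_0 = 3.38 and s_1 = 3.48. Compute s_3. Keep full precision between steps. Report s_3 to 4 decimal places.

f(s_0) = 27.889272, f(s_1) = 31.864992
s_2 = 3.480000 - (31.864992)·(3.480000 - 3.380000)/(31.864992 - (27.889272)) = 2.678510; f(s_2) = 5.362903
s_3 = 2.678510 - (5.362903)·(2.678510 - 3.480000)/(5.362903 - (31.864992)) = 2.516322; f(s_3) = 1.355847

2.5163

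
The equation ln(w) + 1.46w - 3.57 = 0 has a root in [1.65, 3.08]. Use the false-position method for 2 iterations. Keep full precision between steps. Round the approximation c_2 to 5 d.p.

1.97849

f(1.650000) = -0.660225, f(3.080000) = 2.051730
step 1: c = 1.998133, f(c) = 0.039488 > 0 → new bracket [1.650000, 1.998133]
step 2: c = 1.978487, f(c) = 0.000923 > 0 → new bracket [1.650000, 1.978487]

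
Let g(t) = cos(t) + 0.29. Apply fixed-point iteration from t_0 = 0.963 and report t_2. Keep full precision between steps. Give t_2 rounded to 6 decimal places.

0.941634

t_1 = g(0.963000) = 0.861060
t_2 = g(0.861060) = 0.941634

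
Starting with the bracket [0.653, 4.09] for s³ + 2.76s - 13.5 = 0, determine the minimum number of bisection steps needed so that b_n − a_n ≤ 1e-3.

Initial width b − a = 4.09 − 0.653 = 3.437000.
After n steps the width is (b−a)/2^n; need (b−a)/2^n ≤ 1e-3.
So n ≥ log₂(3.437000/1e-3) = log₂(3437.0000) ≈ 11.7469.
Hence n = 12.

12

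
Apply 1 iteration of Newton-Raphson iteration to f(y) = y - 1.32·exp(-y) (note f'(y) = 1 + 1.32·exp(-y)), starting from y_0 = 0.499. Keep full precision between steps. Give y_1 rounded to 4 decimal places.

Newton update: y ← y − f(y)/f'(y).
y_0 = 0.499000: f = -0.302421, f' = 1.801421 → y_1 = 0.499000 - (-0.302421)/(1.801421) = 0.666879

0.6669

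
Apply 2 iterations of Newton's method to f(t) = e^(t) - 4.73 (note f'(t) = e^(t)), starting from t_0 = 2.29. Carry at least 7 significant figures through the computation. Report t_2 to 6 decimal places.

1.575479

t_0 = 2.290000: f = 5.144938, f' = 9.874938 → t_1 = 2.290000 - (5.144938)/(9.874938) = 1.768990
t_1 = 1.768990: f = 1.134929, f' = 5.864929 → t_2 = 1.768990 - (1.134929)/(5.864929) = 1.575479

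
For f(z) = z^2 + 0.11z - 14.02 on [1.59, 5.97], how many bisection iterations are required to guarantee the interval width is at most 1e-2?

9

Initial width b − a = 5.97 − 1.59 = 4.380000.
After n steps the width is (b−a)/2^n; need (b−a)/2^n ≤ 1e-2.
So n ≥ log₂(4.380000/1e-2) = log₂(438.0000) ≈ 8.7748.
Hence n = 9.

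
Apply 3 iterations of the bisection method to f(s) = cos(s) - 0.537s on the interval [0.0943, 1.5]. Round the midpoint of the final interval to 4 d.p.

1.0607

f(0.094300) = 0.944918, f(1.500000) = -0.734763 (opposite signs)
step 1: m = 0.797150, f(m) = 0.270679 > 0 → root in [0.797150, 1.500000]
step 2: m = 1.148575, f(m) = -0.206997 < 0 → root in [0.797150, 1.148575]
step 3: m = 0.972863, f(m) = 0.040509 > 0 → root in [0.972863, 1.148575]
Midpoint of [0.972863, 1.148575] = 1.060719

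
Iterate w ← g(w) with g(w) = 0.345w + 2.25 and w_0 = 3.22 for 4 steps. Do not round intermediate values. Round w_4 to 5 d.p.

3.43207

w_1 = g(3.220000) = 3.360900
w_2 = g(3.360900) = 3.409510
w_3 = g(3.409510) = 3.426281
w_4 = g(3.426281) = 3.432067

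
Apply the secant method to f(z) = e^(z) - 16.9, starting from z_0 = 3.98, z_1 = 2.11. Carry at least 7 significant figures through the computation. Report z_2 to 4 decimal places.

2.4674

f(z_0) = 36.617034, f(z_1) = -8.651759
z_2 = 2.110000 - (-8.651759)·(2.110000 - 3.980000)/(-8.651759 - (36.617034)) = 2.467394; f(z_2) = -5.108324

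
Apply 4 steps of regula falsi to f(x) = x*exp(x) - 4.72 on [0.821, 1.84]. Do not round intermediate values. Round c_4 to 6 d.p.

1.287177

f(0.821000) = -2.854055, f(1.840000) = 6.865630
step 1: c = 1.120216, f(c) = -1.285962 < 0 → new bracket [1.120216, 1.840000]
step 2: c = 1.233766, f(c) = -0.483078 < 0 → new bracket [1.233766, 1.840000]
step 3: c = 1.273618, f(c) = -0.168400 < 0 → new bracket [1.273618, 1.840000]
step 4: c = 1.287177, f(c) = -0.057141 < 0 → new bracket [1.287177, 1.840000]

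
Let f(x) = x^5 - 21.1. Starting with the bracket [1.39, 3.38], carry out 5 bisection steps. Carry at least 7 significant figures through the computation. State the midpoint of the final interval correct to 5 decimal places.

1.85641

f(1.390000) = -15.911116, f(3.380000) = 420.047174 (opposite signs)
step 1: m = 2.385000, f(m) = 56.068830 > 0 → root in [1.390000, 2.385000]
step 2: m = 1.887500, f(m) = 2.857131 > 0 → root in [1.390000, 1.887500]
step 3: m = 1.638750, f(m) = -9.281468 < 0 → root in [1.638750, 1.887500]
step 4: m = 1.763125, f(m) = -4.062121 < 0 → root in [1.763125, 1.887500]
step 5: m = 1.825312, f(m) = -0.837821 < 0 → root in [1.825312, 1.887500]
Midpoint of [1.825312, 1.887500] = 1.856406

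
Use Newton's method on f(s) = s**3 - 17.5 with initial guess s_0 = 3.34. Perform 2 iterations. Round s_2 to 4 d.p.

Newton update: s ← s − f(s)/f'(s).
f'(s) = 3s**2
s_0 = 3.340000: f = 19.759704, f' = 33.466800 → s_1 = 3.340000 - (19.759704)/(33.466800) = 2.749573
s_1 = 2.749573: f = 3.287188, f' = 22.680454 → s_2 = 2.749573 - (3.287188)/(22.680454) = 2.604638

2.6046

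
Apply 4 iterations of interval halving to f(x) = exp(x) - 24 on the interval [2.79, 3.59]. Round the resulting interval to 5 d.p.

[3.14000, 3.19000]

f(2.790000) = -7.718980, f(3.590000) = 12.234076 (opposite signs)
step 1: m = 3.190000, f(m) = 0.288427 > 0 → root in [2.790000, 3.190000]
step 2: m = 2.990000, f(m) = -4.114318 < 0 → root in [2.990000, 3.190000]
step 3: m = 3.090000, f(m) = -2.022922 < 0 → root in [3.090000, 3.190000]
step 4: m = 3.140000, f(m) = -0.896133 < 0 → root in [3.140000, 3.190000]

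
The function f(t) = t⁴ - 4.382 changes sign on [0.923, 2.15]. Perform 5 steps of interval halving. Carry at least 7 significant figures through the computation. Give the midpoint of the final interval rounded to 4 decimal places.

1.4406

f(0.923000) = -3.656217, f(2.150000) = 16.985506 (opposite signs)
step 1: m = 1.536500, f(m) = 1.191529 > 0 → root in [0.923000, 1.536500]
step 2: m = 1.229750, f(m) = -2.094994 < 0 → root in [1.229750, 1.536500]
step 3: m = 1.383125, f(m) = -0.722298 < 0 → root in [1.383125, 1.536500]
step 4: m = 1.459812, f(m) = 0.159385 > 0 → root in [1.383125, 1.459812]
step 5: m = 1.421469, f(m) = -0.299283 < 0 → root in [1.421469, 1.459812]
Midpoint of [1.421469, 1.459812] = 1.440641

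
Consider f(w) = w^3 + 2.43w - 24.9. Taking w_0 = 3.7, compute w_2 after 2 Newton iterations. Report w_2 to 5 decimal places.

2.66389

Newton update: w ← w − f(w)/f'(w).
f'(w) = 3w^2 + 2.43
w_0 = 3.700000: f = 34.744000, f' = 43.500000 → w_1 = 3.700000 - (34.744000)/(43.500000) = 2.901287
w_1 = 2.901287: f = 6.571623, f' = 27.682405 → w_2 = 2.901287 - (6.571623)/(27.682405) = 2.663894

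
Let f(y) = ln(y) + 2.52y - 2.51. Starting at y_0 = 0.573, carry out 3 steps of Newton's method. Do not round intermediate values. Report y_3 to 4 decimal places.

Newton update: y ← y − f(y)/f'(y).
f'(y) = 1/y + 2.52
y_0 = 0.573000: f = -1.622910, f' = 4.265201 → y_1 = 0.573000 - (-1.622910)/(4.265201) = 0.953500
y_1 = 0.953500: f = -0.154795, f' = 3.568768 → y_2 = 0.953500 - (-0.154795)/(3.568768) = 0.996875
y_2 = 0.996875: f = -0.001004, f' = 3.523135 → y_3 = 0.996875 - (-0.001004)/(3.523135) = 0.997160

0.9972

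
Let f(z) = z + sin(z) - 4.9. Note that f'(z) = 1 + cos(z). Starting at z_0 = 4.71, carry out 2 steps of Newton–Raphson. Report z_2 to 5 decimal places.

5.57534

Newton update: z ← z − f(z)/f'(z).
z_0 = 4.710000: f = -1.189997, f' = 0.997611 → z_1 = 4.710000 - (-1.189997)/(0.997611) = 5.902847
z_1 = 5.902847: f = 0.631612, f' = 1.928539 → z_2 = 5.902847 - (0.631612)/(1.928539) = 5.575339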